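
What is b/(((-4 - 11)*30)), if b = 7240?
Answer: -724/45 ≈ -16.089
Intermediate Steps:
b/(((-4 - 11)*30)) = 7240/(((-4 - 11)*30)) = 7240/((-15*30)) = 7240/(-450) = 7240*(-1/450) = -724/45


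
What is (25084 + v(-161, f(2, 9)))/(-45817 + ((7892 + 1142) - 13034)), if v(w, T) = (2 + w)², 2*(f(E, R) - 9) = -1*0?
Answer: -50365/49817 ≈ -1.0110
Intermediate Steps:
f(E, R) = 9 (f(E, R) = 9 + (-1*0)/2 = 9 + (½)*0 = 9 + 0 = 9)
(25084 + v(-161, f(2, 9)))/(-45817 + ((7892 + 1142) - 13034)) = (25084 + (2 - 161)²)/(-45817 + ((7892 + 1142) - 13034)) = (25084 + (-159)²)/(-45817 + (9034 - 13034)) = (25084 + 25281)/(-45817 - 4000) = 50365/(-49817) = 50365*(-1/49817) = -50365/49817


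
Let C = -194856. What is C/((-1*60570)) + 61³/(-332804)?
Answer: 8516769509/3359656380 ≈ 2.5350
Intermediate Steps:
C/((-1*60570)) + 61³/(-332804) = -194856/((-1*60570)) + 61³/(-332804) = -194856/(-60570) + 226981*(-1/332804) = -194856*(-1/60570) - 226981/332804 = 32476/10095 - 226981/332804 = 8516769509/3359656380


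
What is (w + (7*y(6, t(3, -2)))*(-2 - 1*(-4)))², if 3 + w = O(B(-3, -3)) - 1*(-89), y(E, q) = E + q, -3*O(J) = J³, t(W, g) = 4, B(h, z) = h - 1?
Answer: 550564/9 ≈ 61174.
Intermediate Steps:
B(h, z) = -1 + h
O(J) = -J³/3
w = 322/3 (w = -3 + (-(-1 - 3)³/3 - 1*(-89)) = -3 + (-⅓*(-4)³ + 89) = -3 + (-⅓*(-64) + 89) = -3 + (64/3 + 89) = -3 + 331/3 = 322/3 ≈ 107.33)
(w + (7*y(6, t(3, -2)))*(-2 - 1*(-4)))² = (322/3 + (7*(6 + 4))*(-2 - 1*(-4)))² = (322/3 + (7*10)*(-2 + 4))² = (322/3 + 70*2)² = (322/3 + 140)² = (742/3)² = 550564/9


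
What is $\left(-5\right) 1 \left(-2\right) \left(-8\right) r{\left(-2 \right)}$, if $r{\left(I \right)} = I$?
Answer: $160$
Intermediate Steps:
$\left(-5\right) 1 \left(-2\right) \left(-8\right) r{\left(-2 \right)} = \left(-5\right) 1 \left(-2\right) \left(-8\right) \left(-2\right) = \left(-5\right) \left(-2\right) \left(-8\right) \left(-2\right) = 10 \left(-8\right) \left(-2\right) = \left(-80\right) \left(-2\right) = 160$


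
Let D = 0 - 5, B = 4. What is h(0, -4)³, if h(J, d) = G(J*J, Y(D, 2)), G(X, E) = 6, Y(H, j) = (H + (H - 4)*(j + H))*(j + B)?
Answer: 216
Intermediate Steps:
D = -5
Y(H, j) = (4 + j)*(H + (-4 + H)*(H + j)) (Y(H, j) = (H + (H - 4)*(j + H))*(j + 4) = (H + (-4 + H)*(H + j))*(4 + j) = (4 + j)*(H + (-4 + H)*(H + j)))
h(J, d) = 6
h(0, -4)³ = 6³ = 216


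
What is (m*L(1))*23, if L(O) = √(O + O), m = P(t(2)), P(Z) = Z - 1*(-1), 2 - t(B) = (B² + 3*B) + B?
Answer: -207*√2 ≈ -292.74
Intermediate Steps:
t(B) = 2 - B² - 4*B (t(B) = 2 - ((B² + 3*B) + B) = 2 - (B² + 4*B) = 2 + (-B² - 4*B) = 2 - B² - 4*B)
P(Z) = 1 + Z (P(Z) = Z + 1 = 1 + Z)
m = -9 (m = 1 + (2 - 1*2² - 4*2) = 1 + (2 - 1*4 - 8) = 1 + (2 - 4 - 8) = 1 - 10 = -9)
L(O) = √2*√O (L(O) = √(2*O) = √2*√O)
(m*L(1))*23 = -9*√2*√1*23 = -9*√2*23 = -207*√2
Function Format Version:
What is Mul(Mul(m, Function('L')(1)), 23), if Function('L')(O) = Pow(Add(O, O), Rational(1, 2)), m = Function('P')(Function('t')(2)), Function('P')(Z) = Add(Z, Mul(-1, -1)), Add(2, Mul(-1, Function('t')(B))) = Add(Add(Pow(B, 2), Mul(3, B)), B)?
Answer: Mul(-207, Pow(2, Rational(1, 2))) ≈ -292.74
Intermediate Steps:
Function('t')(B) = Add(2, Mul(-1, Pow(B, 2)), Mul(-4, B)) (Function('t')(B) = Add(2, Mul(-1, Add(Add(Pow(B, 2), Mul(3, B)), B))) = Add(2, Mul(-1, Add(Pow(B, 2), Mul(4, B)))) = Add(2, Add(Mul(-1, Pow(B, 2)), Mul(-4, B))) = Add(2, Mul(-1, Pow(B, 2)), Mul(-4, B)))
Function('P')(Z) = Add(1, Z) (Function('P')(Z) = Add(Z, 1) = Add(1, Z))
m = -9 (m = Add(1, Add(2, Mul(-1, Pow(2, 2)), Mul(-4, 2))) = Add(1, Add(2, Mul(-1, 4), -8)) = Add(1, Add(2, -4, -8)) = Add(1, -10) = -9)
Function('L')(O) = Mul(Pow(2, Rational(1, 2)), Pow(O, Rational(1, 2))) (Function('L')(O) = Pow(Mul(2, O), Rational(1, 2)) = Mul(Pow(2, Rational(1, 2)), Pow(O, Rational(1, 2))))
Mul(Mul(m, Function('L')(1)), 23) = Mul(Mul(-9, Mul(Pow(2, Rational(1, 2)), Pow(1, Rational(1, 2)))), 23) = Mul(Mul(-9, Mul(Pow(2, Rational(1, 2)), 1)), 23) = Mul(Mul(-9, Pow(2, Rational(1, 2))), 23) = Mul(-207, Pow(2, Rational(1, 2)))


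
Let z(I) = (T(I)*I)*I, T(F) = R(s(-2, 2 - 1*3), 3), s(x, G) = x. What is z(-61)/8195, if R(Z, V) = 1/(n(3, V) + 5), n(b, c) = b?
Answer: 3721/65560 ≈ 0.056757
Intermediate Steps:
R(Z, V) = ⅛ (R(Z, V) = 1/(3 + 5) = 1/8 = ⅛)
T(F) = ⅛
z(I) = I²/8 (z(I) = (I/8)*I = I²/8)
z(-61)/8195 = ((⅛)*(-61)²)/8195 = ((⅛)*3721)*(1/8195) = (3721/8)*(1/8195) = 3721/65560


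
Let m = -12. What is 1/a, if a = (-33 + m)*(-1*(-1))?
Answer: -1/45 ≈ -0.022222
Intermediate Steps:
a = -45 (a = (-33 - 12)*(-1*(-1)) = -45*1 = -45)
1/a = 1/(-45) = -1/45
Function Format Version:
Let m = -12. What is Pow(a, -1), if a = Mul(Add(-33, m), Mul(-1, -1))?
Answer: Rational(-1, 45) ≈ -0.022222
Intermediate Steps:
a = -45 (a = Mul(Add(-33, -12), Mul(-1, -1)) = Mul(-45, 1) = -45)
Pow(a, -1) = Pow(-45, -1) = Rational(-1, 45)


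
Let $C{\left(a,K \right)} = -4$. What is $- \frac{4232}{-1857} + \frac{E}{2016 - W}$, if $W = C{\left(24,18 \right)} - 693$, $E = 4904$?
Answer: $\frac{20588144}{5038041} \approx 4.0865$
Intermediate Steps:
$W = -697$ ($W = -4 - 693 = -697$)
$- \frac{4232}{-1857} + \frac{E}{2016 - W} = - \frac{4232}{-1857} + \frac{4904}{2016 - -697} = \left(-4232\right) \left(- \frac{1}{1857}\right) + \frac{4904}{2016 + 697} = \frac{4232}{1857} + \frac{4904}{2713} = \frac{20588144}{5038041}$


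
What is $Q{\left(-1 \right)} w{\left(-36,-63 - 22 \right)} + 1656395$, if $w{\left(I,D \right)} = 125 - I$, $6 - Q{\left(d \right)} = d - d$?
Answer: $1657361$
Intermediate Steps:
$Q{\left(d \right)} = 6$ ($Q{\left(d \right)} = 6 - \left(d - d\right) = 6 - 0 = 6 + 0 = 6$)
$Q{\left(-1 \right)} w{\left(-36,-63 - 22 \right)} + 1656395 = 6 \left(125 - -36\right) + 1656395 = 6 \left(125 + 36\right) + 1656395 = 6 \cdot 161 + 1656395 = 966 + 1656395 = 1657361$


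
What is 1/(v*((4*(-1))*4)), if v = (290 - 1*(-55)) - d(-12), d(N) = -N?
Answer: -1/5328 ≈ -0.00018769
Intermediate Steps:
v = 333 (v = (290 - 1*(-55)) - (-1)*(-12) = (290 + 55) - 1*12 = 345 - 12 = 333)
1/(v*((4*(-1))*4)) = 1/(333*((4*(-1))*4)) = 1/(333*(-4*4)) = 1/(333*(-16)) = 1/(-5328) = -1/5328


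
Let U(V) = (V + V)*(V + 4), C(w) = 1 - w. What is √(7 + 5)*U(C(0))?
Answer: 20*√3 ≈ 34.641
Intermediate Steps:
U(V) = 2*V*(4 + V) (U(V) = (2*V)*(4 + V) = 2*V*(4 + V))
√(7 + 5)*U(C(0)) = √(7 + 5)*(2*(1 - 1*0)*(4 + (1 - 1*0))) = √12*(2*(1 + 0)*(4 + (1 + 0))) = (2*√3)*(2*1*(4 + 1)) = (2*√3)*(2*1*5) = (2*√3)*10 = 20*√3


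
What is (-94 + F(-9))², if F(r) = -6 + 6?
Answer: 8836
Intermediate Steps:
F(r) = 0
(-94 + F(-9))² = (-94 + 0)² = (-94)² = 8836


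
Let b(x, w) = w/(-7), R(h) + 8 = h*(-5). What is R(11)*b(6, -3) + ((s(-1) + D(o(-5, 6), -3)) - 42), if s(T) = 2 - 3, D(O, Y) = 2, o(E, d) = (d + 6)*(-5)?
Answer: -68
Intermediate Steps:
o(E, d) = -30 - 5*d (o(E, d) = (6 + d)*(-5) = -30 - 5*d)
R(h) = -8 - 5*h (R(h) = -8 + h*(-5) = -8 - 5*h)
s(T) = -1
b(x, w) = -w/7 (b(x, w) = w*(-⅐) = -w/7)
R(11)*b(6, -3) + ((s(-1) + D(o(-5, 6), -3)) - 42) = (-8 - 5*11)*(-⅐*(-3)) + ((-1 + 2) - 42) = (-8 - 55)*(3/7) + (1 - 42) = -63*3/7 - 41 = -27 - 41 = -68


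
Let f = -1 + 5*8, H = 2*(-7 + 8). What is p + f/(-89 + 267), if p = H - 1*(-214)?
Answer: 38487/178 ≈ 216.22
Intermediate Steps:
H = 2 (H = 2*1 = 2)
p = 216 (p = 2 - 1*(-214) = 2 + 214 = 216)
f = 39 (f = -1 + 40 = 39)
p + f/(-89 + 267) = 216 + 39/(-89 + 267) = 216 + 39/178 = 38487/178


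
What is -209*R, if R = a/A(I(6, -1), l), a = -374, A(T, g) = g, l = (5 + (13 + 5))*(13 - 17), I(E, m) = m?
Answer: -39083/46 ≈ -849.63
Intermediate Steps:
l = -92 (l = (5 + 18)*(-4) = 23*(-4) = -92)
R = 187/46 (R = -374/(-92) = -374*(-1/92) = 187/46 ≈ 4.0652)
-209*R = -209*187/46 = -39083/46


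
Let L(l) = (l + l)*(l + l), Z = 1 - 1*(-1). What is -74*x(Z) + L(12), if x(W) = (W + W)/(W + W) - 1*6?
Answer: 946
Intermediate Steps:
Z = 2 (Z = 1 + 1 = 2)
L(l) = 4*l² (L(l) = (2*l)*(2*l) = 4*l²)
x(W) = -5 (x(W) = (2*W)/((2*W)) - 6 = (2*W)*(1/(2*W)) - 6 = 1 - 6 = -5)
-74*x(Z) + L(12) = -74*(-5) + 4*12² = 370 + 4*144 = 370 + 576 = 946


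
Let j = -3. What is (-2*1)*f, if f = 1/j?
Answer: 2/3 ≈ 0.66667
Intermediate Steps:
f = -1/3 (f = 1/(-3) = -1/3 ≈ -0.33333)
(-2*1)*f = -2*1*(-1/3) = -2*(-1/3) = 2/3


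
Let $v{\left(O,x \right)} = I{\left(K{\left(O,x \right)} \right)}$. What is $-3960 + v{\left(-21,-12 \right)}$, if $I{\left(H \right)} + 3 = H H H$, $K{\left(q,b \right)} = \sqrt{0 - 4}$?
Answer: $-3963 - 8 i \approx -3963.0 - 8.0 i$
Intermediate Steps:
$K{\left(q,b \right)} = 2 i$ ($K{\left(q,b \right)} = \sqrt{-4} = 2 i$)
$I{\left(H \right)} = -3 + H^{3}$ ($I{\left(H \right)} = -3 + H H H = -3 + H^{2} H = -3 + H^{3}$)
$v{\left(O,x \right)} = -3 - 8 i$ ($v{\left(O,x \right)} = -3 + \left(2 i\right)^{3} = -3 - 8 i$)
$-3960 + v{\left(-21,-12 \right)} = -3960 - \left(3 + 8 i\right) = -3963 - 8 i$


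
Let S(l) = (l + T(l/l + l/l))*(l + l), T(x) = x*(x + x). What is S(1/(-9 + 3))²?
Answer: 2209/324 ≈ 6.8179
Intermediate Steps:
T(x) = 2*x² (T(x) = x*(2*x) = 2*x²)
S(l) = 2*l*(8 + l) (S(l) = (l + 2*(l/l + l/l)²)*(l + l) = (l + 2*(1 + 1)²)*(2*l) = (l + 2*2²)*(2*l) = (l + 2*4)*(2*l) = (l + 8)*(2*l) = (8 + l)*(2*l) = 2*l*(8 + l))
S(1/(-9 + 3))² = (2*(8 + 1/(-9 + 3))/(-9 + 3))² = (2*(8 + 1/(-6))/(-6))² = (2*(-⅙)*(8 - ⅙))² = (2*(-⅙)*(47/6))² = (-47/18)² = 2209/324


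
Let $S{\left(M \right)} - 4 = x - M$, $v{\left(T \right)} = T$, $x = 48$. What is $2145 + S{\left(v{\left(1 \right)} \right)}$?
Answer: $2196$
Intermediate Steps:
$S{\left(M \right)} = 52 - M$ ($S{\left(M \right)} = 4 - \left(-48 + M\right) = 52 - M$)
$2145 + S{\left(v{\left(1 \right)} \right)} = 2145 + \left(52 - 1\right) = 2145 + 51 = 2196$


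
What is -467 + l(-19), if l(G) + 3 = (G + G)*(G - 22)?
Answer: 1088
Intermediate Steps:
l(G) = -3 + 2*G*(-22 + G) (l(G) = -3 + (G + G)*(G - 22) = -3 + (2*G)*(-22 + G) = -3 + 2*G*(-22 + G))
-467 + l(-19) = -467 + (-3 - 44*(-19) + 2*(-19)²) = -467 + (-3 + 836 + 2*361) = -467 + (-3 + 836 + 722) = -467 + 1555 = 1088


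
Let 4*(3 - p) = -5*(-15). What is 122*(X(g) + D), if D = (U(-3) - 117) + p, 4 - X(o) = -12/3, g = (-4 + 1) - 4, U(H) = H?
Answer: -31171/2 ≈ -15586.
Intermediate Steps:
g = -7 (g = -3 - 4 = -7)
X(o) = 8 (X(o) = 4 - (-12)/3 = 4 - 1*(-4) = 4 + 4 = 8)
p = -63/4 (p = 3 - (-5)*(-15)/4 = 3 - 1/4*75 = 3 - 75/4 = -63/4 ≈ -15.750)
D = -543/4 (D = (-3 - 117) - 63/4 = -120 - 63/4 = -543/4 ≈ -135.75)
122*(X(g) + D) = 122*(8 - 543/4) = 122*(-511/4) = -31171/2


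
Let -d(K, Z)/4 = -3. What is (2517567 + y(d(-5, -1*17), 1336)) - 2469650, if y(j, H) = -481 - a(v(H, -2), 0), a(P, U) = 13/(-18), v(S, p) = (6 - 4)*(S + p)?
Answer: 853861/18 ≈ 47437.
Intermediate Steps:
d(K, Z) = 12 (d(K, Z) = -4*(-3) = 12)
v(S, p) = 2*S + 2*p (v(S, p) = 2*(S + p) = 2*S + 2*p)
a(P, U) = -13/18 (a(P, U) = 13*(-1/18) = -13/18)
y(j, H) = -8645/18 (y(j, H) = -481 - 1*(-13/18) = -481 + 13/18 = -8645/18)
(2517567 + y(d(-5, -1*17), 1336)) - 2469650 = (2517567 - 8645/18) - 2469650 = 45307561/18 - 2469650 = 853861/18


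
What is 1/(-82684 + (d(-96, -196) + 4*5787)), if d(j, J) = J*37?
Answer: -1/66788 ≈ -1.4973e-5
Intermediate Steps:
d(j, J) = 37*J
1/(-82684 + (d(-96, -196) + 4*5787)) = 1/(-82684 + (37*(-196) + 4*5787)) = 1/(-82684 + (-7252 + 23148)) = 1/(-82684 + 15896) = 1/(-66788) = -1/66788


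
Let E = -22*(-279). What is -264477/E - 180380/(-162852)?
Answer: -388550333/9255422 ≈ -41.981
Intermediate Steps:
E = 6138
-264477/E - 180380/(-162852) = -264477/6138 - 180380/(-162852) = -264477*1/6138 - 180380*(-1/162852) = -88159/2046 + 45095/40713 = -388550333/9255422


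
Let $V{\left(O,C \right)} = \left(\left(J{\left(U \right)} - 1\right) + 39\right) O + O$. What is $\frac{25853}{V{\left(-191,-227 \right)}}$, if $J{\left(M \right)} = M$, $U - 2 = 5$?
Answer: $- \frac{25853}{8786} \approx -2.9425$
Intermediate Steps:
$U = 7$ ($U = 2 + 5 = 7$)
$V{\left(O,C \right)} = 46 O$ ($V{\left(O,C \right)} = \left(\left(7 - 1\right) + 39\right) O + O = \left(6 + 39\right) O + O = 45 O + O = 46 O$)
$\frac{25853}{V{\left(-191,-227 \right)}} = \frac{25853}{46 \left(-191\right)} = \frac{25853}{-8786} = 25853 \left(- \frac{1}{8786}\right) = - \frac{25853}{8786}$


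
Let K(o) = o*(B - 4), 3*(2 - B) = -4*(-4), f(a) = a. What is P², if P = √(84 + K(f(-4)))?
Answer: 340/3 ≈ 113.33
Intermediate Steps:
B = -10/3 (B = 2 - (-4)*(-4)/3 = 2 - ⅓*16 = 2 - 16/3 = -10/3 ≈ -3.3333)
K(o) = -22*o/3 (K(o) = o*(-10/3 - 4) = o*(-22/3) = -22*o/3)
P = 2*√255/3 (P = √(84 - 22/3*(-4)) = √(84 + 88/3) = √(340/3) = 2*√255/3 ≈ 10.646)
P² = (2*√255/3)² = 340/3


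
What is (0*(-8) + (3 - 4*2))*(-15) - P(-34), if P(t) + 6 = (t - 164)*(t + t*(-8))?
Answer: 47205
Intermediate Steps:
P(t) = -6 - 7*t*(-164 + t) (P(t) = -6 + (t - 164)*(t + t*(-8)) = -6 + (-164 + t)*(t - 8*t) = -6 + (-164 + t)*(-7*t) = -6 - 7*t*(-164 + t))
(0*(-8) + (3 - 4*2))*(-15) - P(-34) = (0*(-8) + (3 - 4*2))*(-15) - (-6 - 7*(-34)² + 1148*(-34)) = (0 + (3 - 8))*(-15) - (-6 - 7*1156 - 39032) = (0 - 5)*(-15) - (-6 - 8092 - 39032) = -5*(-15) - 1*(-47130) = 75 + 47130 = 47205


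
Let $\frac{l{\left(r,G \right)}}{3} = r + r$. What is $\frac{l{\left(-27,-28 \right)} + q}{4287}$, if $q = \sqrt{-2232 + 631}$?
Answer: $- \frac{54}{1429} + \frac{i \sqrt{1601}}{4287} \approx -0.037789 + 0.0093334 i$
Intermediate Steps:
$l{\left(r,G \right)} = 6 r$ ($l{\left(r,G \right)} = 3 \left(r + r\right) = 3 \cdot 2 r = 6 r$)
$q = i \sqrt{1601}$ ($q = \sqrt{-1601} = i \sqrt{1601} \approx 40.013 i$)
$\frac{l{\left(-27,-28 \right)} + q}{4287} = \frac{6 \left(-27\right) + i \sqrt{1601}}{4287} = \left(-162 + i \sqrt{1601}\right) \frac{1}{4287} = - \frac{54}{1429} + \frac{i \sqrt{1601}}{4287}$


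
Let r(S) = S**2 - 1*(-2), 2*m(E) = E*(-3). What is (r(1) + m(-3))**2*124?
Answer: 6975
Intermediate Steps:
m(E) = -3*E/2 (m(E) = (E*(-3))/2 = (-3*E)/2 = -3*E/2)
r(S) = 2 + S**2 (r(S) = S**2 + 2 = 2 + S**2)
(r(1) + m(-3))**2*124 = ((2 + 1**2) - 3/2*(-3))**2*124 = ((2 + 1) + 9/2)**2*124 = (3 + 9/2)**2*124 = (15/2)**2*124 = (225/4)*124 = 6975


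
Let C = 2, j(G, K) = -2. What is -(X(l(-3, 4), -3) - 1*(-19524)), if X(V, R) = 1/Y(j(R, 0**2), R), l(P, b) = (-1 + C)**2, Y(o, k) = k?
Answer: -58571/3 ≈ -19524.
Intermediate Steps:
l(P, b) = 1 (l(P, b) = (-1 + 2)**2 = 1**2 = 1)
X(V, R) = 1/R
-(X(l(-3, 4), -3) - 1*(-19524)) = -(1/(-3) - 1*(-19524)) = -(-1/3 + 19524) = -1*58571/3 = -58571/3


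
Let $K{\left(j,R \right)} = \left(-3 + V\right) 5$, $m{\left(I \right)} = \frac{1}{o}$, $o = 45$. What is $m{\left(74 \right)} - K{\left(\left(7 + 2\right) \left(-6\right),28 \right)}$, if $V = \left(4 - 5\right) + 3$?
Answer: $\frac{226}{45} \approx 5.0222$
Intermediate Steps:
$V = 2$ ($V = -1 + 3 = 2$)
$m{\left(I \right)} = \frac{1}{45}$
$K{\left(j,R \right)} = -5$ ($K{\left(j,R \right)} = \left(-3 + 2\right) 5 = \left(-1\right) 5 = -5$)
$m{\left(74 \right)} - K{\left(\left(7 + 2\right) \left(-6\right),28 \right)} = \frac{1}{45} - -5 = \frac{1}{45} + 5 = \frac{226}{45}$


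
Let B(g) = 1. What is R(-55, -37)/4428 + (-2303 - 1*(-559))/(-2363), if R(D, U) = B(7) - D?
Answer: 1963690/2615841 ≈ 0.75069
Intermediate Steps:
R(D, U) = 1 - D
R(-55, -37)/4428 + (-2303 - 1*(-559))/(-2363) = (1 - 1*(-55))/4428 + (-2303 - 1*(-559))/(-2363) = (1 + 55)*(1/4428) + (-2303 + 559)*(-1/2363) = 56*(1/4428) - 1744*(-1/2363) = 14/1107 + 1744/2363 = 1963690/2615841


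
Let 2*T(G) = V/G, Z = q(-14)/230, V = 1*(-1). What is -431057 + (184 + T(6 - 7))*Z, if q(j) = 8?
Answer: -49570817/115 ≈ -4.3105e+5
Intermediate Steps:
V = -1
Z = 4/115 (Z = 8/230 = 8*(1/230) = 4/115 ≈ 0.034783)
T(G) = -1/(2*G) (T(G) = (-1/G)/2 = -1/(2*G))
-431057 + (184 + T(6 - 7))*Z = -431057 + (184 - 1/(2*(6 - 7)))*(4/115) = -431057 + (184 - ½/(-1))*(4/115) = -431057 + (184 - ½*(-1))*(4/115) = -431057 + (184 + ½)*(4/115) = -431057 + (369/2)*(4/115) = -431057 + 738/115 = -49570817/115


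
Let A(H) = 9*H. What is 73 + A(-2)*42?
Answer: -683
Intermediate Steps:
73 + A(-2)*42 = 73 + (9*(-2))*42 = 73 - 18*42 = 73 - 756 = -683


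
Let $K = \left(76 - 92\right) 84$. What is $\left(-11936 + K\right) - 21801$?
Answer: $-35081$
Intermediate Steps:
$K = -1344$ ($K = \left(-16\right) 84 = -1344$)
$\left(-11936 + K\right) - 21801 = \left(-11936 - 1344\right) - 21801 = -13280 - 21801 = -35081$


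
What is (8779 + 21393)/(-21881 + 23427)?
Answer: 15086/773 ≈ 19.516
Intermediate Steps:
(8779 + 21393)/(-21881 + 23427) = 30172/1546 = 30172*(1/1546) = 15086/773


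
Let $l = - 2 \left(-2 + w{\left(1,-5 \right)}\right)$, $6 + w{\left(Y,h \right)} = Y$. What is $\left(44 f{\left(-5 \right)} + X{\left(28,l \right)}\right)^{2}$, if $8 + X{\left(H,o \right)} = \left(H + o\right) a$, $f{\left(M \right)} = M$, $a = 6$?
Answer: $576$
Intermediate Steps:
$w{\left(Y,h \right)} = -6 + Y$
$l = 14$ ($l = - 2 \left(-2 + \left(-6 + 1\right)\right) = - 2 \left(-2 - 5\right) = \left(-2\right) \left(-7\right) = 14$)
$X{\left(H,o \right)} = -8 + 6 H + 6 o$ ($X{\left(H,o \right)} = -8 + \left(H + o\right) 6 = -8 + \left(6 H + 6 o\right) = -8 + 6 H + 6 o$)
$\left(44 f{\left(-5 \right)} + X{\left(28,l \right)}\right)^{2} = \left(44 \left(-5\right) + \left(-8 + 6 \cdot 28 + 6 \cdot 14\right)\right)^{2} = \left(-220 + \left(-8 + 168 + 84\right)\right)^{2} = \left(-220 + 244\right)^{2} = 24^{2} = 576$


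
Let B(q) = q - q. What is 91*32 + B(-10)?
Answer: 2912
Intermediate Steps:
B(q) = 0
91*32 + B(-10) = 91*32 + 0 = 2912 + 0 = 2912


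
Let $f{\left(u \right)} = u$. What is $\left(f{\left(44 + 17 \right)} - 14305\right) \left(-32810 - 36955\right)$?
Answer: $993732660$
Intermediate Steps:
$\left(f{\left(44 + 17 \right)} - 14305\right) \left(-32810 - 36955\right) = \left(\left(44 + 17\right) - 14305\right) \left(-32810 - 36955\right) = \left(61 - 14305\right) \left(-69765\right) = \left(-14244\right) \left(-69765\right) = 993732660$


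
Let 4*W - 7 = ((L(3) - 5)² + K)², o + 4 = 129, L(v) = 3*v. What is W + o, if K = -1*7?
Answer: 147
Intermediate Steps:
K = -7
o = 125 (o = -4 + 129 = 125)
W = 22 (W = 7/4 + ((3*3 - 5)² - 7)²/4 = 7/4 + ((9 - 5)² - 7)²/4 = 7/4 + (4² - 7)²/4 = 7/4 + (16 - 7)²/4 = 7/4 + (¼)*9² = 7/4 + (¼)*81 = 7/4 + 81/4 = 22)
W + o = 22 + 125 = 147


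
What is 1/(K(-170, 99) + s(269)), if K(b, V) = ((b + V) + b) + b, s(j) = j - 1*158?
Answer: -1/300 ≈ -0.0033333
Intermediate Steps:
s(j) = -158 + j (s(j) = j - 158 = -158 + j)
K(b, V) = V + 3*b (K(b, V) = ((V + b) + b) + b = (V + 2*b) + b = V + 3*b)
1/(K(-170, 99) + s(269)) = 1/((99 + 3*(-170)) + (-158 + 269)) = 1/((99 - 510) + 111) = 1/(-411 + 111) = 1/(-300) = -1/300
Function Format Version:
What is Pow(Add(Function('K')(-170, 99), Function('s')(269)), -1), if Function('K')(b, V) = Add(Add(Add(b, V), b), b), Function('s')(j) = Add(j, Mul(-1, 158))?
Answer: Rational(-1, 300) ≈ -0.0033333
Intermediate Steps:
Function('s')(j) = Add(-158, j) (Function('s')(j) = Add(j, -158) = Add(-158, j))
Function('K')(b, V) = Add(V, Mul(3, b)) (Function('K')(b, V) = Add(Add(Add(V, b), b), b) = Add(Add(V, Mul(2, b)), b) = Add(V, Mul(3, b)))
Pow(Add(Function('K')(-170, 99), Function('s')(269)), -1) = Pow(Add(Add(99, Mul(3, -170)), Add(-158, 269)), -1) = Pow(Add(Add(99, -510), 111), -1) = Pow(Add(-411, 111), -1) = Pow(-300, -1) = Rational(-1, 300)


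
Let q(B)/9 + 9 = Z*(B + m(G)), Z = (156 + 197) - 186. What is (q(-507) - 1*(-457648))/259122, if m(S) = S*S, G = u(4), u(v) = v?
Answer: -140203/129561 ≈ -1.0821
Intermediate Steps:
G = 4
Z = 167 (Z = 353 - 186 = 167)
m(S) = S²
q(B) = 23967 + 1503*B (q(B) = -81 + 9*(167*(B + 4²)) = -81 + 9*(167*(B + 16)) = -81 + 9*(167*(16 + B)) = -81 + 9*(2672 + 167*B) = -81 + (24048 + 1503*B) = 23967 + 1503*B)
(q(-507) - 1*(-457648))/259122 = ((23967 + 1503*(-507)) - 1*(-457648))/259122 = ((23967 - 762021) + 457648)*(1/259122) = (-738054 + 457648)*(1/259122) = -280406*1/259122 = -140203/129561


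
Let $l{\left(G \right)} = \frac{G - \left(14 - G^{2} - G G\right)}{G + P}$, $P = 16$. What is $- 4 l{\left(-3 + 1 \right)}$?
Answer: $\frac{16}{7} \approx 2.2857$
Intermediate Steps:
$l{\left(G \right)} = \frac{-14 + G + 2 G^{2}}{16 + G}$ ($l{\left(G \right)} = \frac{G - \left(14 - G^{2} - G G\right)}{G + 16} = \frac{G + \left(\left(G^{2} + G^{2}\right) - 14\right)}{16 + G} = \frac{G + \left(2 G^{2} - 14\right)}{16 + G} = \frac{G + \left(-14 + 2 G^{2}\right)}{16 + G} = \frac{-14 + G + 2 G^{2}}{16 + G}$)
$- 4 l{\left(-3 + 1 \right)} = - 4 \frac{-14 + \left(-3 + 1\right) + 2 \left(-3 + 1\right)^{2}}{16 + \left(-3 + 1\right)} = - 4 \frac{-14 - 2 + 2 \left(-2\right)^{2}}{16 - 2} = - 4 \frac{-14 - 2 + 2 \cdot 4}{14} = - 4 \frac{-14 - 2 + 8}{14} = - 4 \cdot \frac{1}{14} \left(-8\right) = \left(-4\right) \left(- \frac{4}{7}\right) = \frac{16}{7}$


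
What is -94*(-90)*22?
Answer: 186120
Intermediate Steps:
-94*(-90)*22 = 8460*22 = 186120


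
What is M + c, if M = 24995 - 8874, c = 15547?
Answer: 31668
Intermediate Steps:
M = 16121
M + c = 16121 + 15547 = 31668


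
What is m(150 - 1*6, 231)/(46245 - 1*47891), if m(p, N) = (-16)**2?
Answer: -128/823 ≈ -0.15553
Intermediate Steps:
m(p, N) = 256
m(150 - 1*6, 231)/(46245 - 1*47891) = 256/(46245 - 1*47891) = 256/(46245 - 47891) = 256/(-1646) = 256*(-1/1646) = -128/823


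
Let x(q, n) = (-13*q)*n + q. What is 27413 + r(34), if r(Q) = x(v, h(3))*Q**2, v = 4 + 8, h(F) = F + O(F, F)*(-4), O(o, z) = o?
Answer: 1664309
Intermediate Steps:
h(F) = -3*F (h(F) = F + F*(-4) = F - 4*F = -3*F)
v = 12
x(q, n) = q - 13*n*q (x(q, n) = -13*n*q + q = q - 13*n*q)
r(Q) = 1416*Q**2 (r(Q) = (12*(1 - (-39)*3))*Q**2 = (12*(1 - 13*(-9)))*Q**2 = (12*(1 + 117))*Q**2 = (12*118)*Q**2 = 1416*Q**2)
27413 + r(34) = 27413 + 1416*34**2 = 27413 + 1416*1156 = 27413 + 1636896 = 1664309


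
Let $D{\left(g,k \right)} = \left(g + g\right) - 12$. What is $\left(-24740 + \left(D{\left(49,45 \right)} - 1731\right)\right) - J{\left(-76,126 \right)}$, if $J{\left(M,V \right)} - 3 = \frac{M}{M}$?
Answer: $-26389$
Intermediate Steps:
$J{\left(M,V \right)} = 4$ ($J{\left(M,V \right)} = 3 + \frac{M}{M} = 3 + 1 = 4$)
$D{\left(g,k \right)} = -12 + 2 g$ ($D{\left(g,k \right)} = 2 g - 12 = -12 + 2 g$)
$\left(-24740 + \left(D{\left(49,45 \right)} - 1731\right)\right) - J{\left(-76,126 \right)} = \left(-24740 + \left(\left(-12 + 2 \cdot 49\right) - 1731\right)\right) - 4 = \left(-24740 + \left(\left(-12 + 98\right) - 1731\right)\right) - 4 = \left(-24740 + \left(86 - 1731\right)\right) - 4 = \left(-24740 - 1645\right) - 4 = -26385 - 4 = -26389$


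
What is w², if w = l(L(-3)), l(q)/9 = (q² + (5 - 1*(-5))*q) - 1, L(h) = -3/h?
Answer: 8100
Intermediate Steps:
l(q) = -9 + 9*q² + 90*q (l(q) = 9*((q² + (5 - 1*(-5))*q) - 1) = 9*((q² + (5 + 5)*q) - 1) = 9*((q² + 10*q) - 1) = 9*(-1 + q² + 10*q) = -9 + 9*q² + 90*q)
w = 90 (w = -9 + 9*(-3/(-3))² + 90*(-3/(-3)) = -9 + 9*(-3*(-⅓))² + 90*(-3*(-⅓)) = -9 + 9*1² + 90*1 = -9 + 9*1 + 90 = -9 + 9 + 90 = 90)
w² = 90² = 8100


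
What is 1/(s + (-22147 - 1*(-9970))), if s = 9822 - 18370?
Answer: -1/20725 ≈ -4.8251e-5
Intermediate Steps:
s = -8548
1/(s + (-22147 - 1*(-9970))) = 1/(-8548 + (-22147 - 1*(-9970))) = 1/(-8548 + (-22147 + 9970)) = 1/(-8548 - 12177) = 1/(-20725) = -1/20725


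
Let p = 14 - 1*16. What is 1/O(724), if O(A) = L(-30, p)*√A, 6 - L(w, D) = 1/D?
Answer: √181/2353 ≈ 0.0057177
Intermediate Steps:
p = -2 (p = 14 - 16 = -2)
L(w, D) = 6 - 1/D
O(A) = 13*√A/2 (O(A) = (6 - 1/(-2))*√A = (6 - 1*(-½))*√A = (6 + ½)*√A = 13*√A/2)
1/O(724) = 1/(13*√724/2) = 1/(13*(2*√181)/2) = 1/(13*√181) = √181/2353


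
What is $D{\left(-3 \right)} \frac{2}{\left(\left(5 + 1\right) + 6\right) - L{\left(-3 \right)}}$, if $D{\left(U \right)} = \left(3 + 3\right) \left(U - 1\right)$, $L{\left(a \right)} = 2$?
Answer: $- \frac{24}{5} \approx -4.8$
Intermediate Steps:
$D{\left(U \right)} = -6 + 6 U$ ($D{\left(U \right)} = 6 \left(-1 + U\right) = -6 + 6 U$)
$D{\left(-3 \right)} \frac{2}{\left(\left(5 + 1\right) + 6\right) - L{\left(-3 \right)}} = \left(-6 + 6 \left(-3\right)\right) \frac{2}{\left(\left(5 + 1\right) + 6\right) - 2} = \left(-6 - 18\right) \frac{2}{\left(6 + 6\right) - 2} = - 24 \frac{2}{12 - 2} = - 24 \cdot \frac{2}{10} = - 24 \cdot 2 \cdot \frac{1}{10} = \left(-24\right) \frac{1}{5} = - \frac{24}{5}$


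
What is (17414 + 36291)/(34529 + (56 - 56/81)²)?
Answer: 352358505/246615169 ≈ 1.4288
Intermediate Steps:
(17414 + 36291)/(34529 + (56 - 56/81)²) = 53705/(34529 + (56 - 56*1/81)²) = 53705/(34529 + (56 - 56/81)²) = 53705/(34529 + (4480/81)²) = 53705/(34529 + 20070400/6561) = 53705/(246615169/6561) = 53705*(6561/246615169) = 352358505/246615169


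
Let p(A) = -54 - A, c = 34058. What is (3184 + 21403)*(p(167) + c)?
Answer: 831950319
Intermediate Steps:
(3184 + 21403)*(p(167) + c) = (3184 + 21403)*((-54 - 1*167) + 34058) = 24587*((-54 - 167) + 34058) = 24587*(-221 + 34058) = 24587*33837 = 831950319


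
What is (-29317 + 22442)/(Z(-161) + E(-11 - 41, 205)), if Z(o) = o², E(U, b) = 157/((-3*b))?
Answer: -4228125/15941258 ≈ -0.26523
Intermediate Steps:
E(U, b) = -157/(3*b) (E(U, b) = 157*(-1/(3*b)) = -157/(3*b))
(-29317 + 22442)/(Z(-161) + E(-11 - 41, 205)) = (-29317 + 22442)/((-161)² - 157/3/205) = -6875/(25921 - 157/3*1/205) = -6875/(25921 - 157/615) = -6875/15941258/615 = -6875*615/15941258 = -4228125/15941258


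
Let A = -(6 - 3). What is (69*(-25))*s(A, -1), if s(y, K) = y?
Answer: 5175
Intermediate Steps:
A = -3 (A = -1*3 = -3)
(69*(-25))*s(A, -1) = (69*(-25))*(-3) = -1725*(-3) = 5175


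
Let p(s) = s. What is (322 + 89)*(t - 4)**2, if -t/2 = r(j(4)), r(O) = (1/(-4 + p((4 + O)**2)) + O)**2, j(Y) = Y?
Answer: 583840427657/1080000 ≈ 5.4059e+5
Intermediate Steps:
r(O) = (O + 1/(-4 + (4 + O)**2))**2 (r(O) = (1/(-4 + (4 + O)**2) + O)**2 = (O + 1/(-4 + (4 + O)**2))**2)
t = -58081/1800 (t = -2*(1 - 4*4 + 4*(4 + 4)**2)**2/(-4 + (4 + 4)**2)**2 = -2*(1 - 16 + 4*8**2)**2/(-4 + 8**2)**2 = -2*(1 - 16 + 4*64)**2/(-4 + 64)**2 = -2*(1 - 16 + 256)**2/60**2 = -241**2/1800 = -58081/1800 ≈ -32.267)
(322 + 89)*(t - 4)**2 = (322 + 89)*(-58081/1800 - 4)**2 = 411*(-65281/1800)**2 = 411*(4261608961/3240000) = 583840427657/1080000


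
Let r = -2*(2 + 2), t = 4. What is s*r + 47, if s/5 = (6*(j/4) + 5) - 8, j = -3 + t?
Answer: 107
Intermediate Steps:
j = 1 (j = -3 + 4 = 1)
r = -8 (r = -2*4 = -8)
s = -15/2 (s = 5*((6*(1/4) + 5) - 8) = 5*((3/2 + 5) - 8) = 5*(13/2 - 8) = 5*(-3/2) = -15/2 ≈ -7.5000)
s*r + 47 = -15/2*(-8) + 47 = 60 + 47 = 107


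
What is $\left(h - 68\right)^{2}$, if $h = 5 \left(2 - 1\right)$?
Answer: $3969$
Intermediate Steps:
$h = 5$ ($h = 5 \left(2 - 1\right) = 5 \cdot 1 = 5$)
$\left(h - 68\right)^{2} = \left(5 - 68\right)^{2} = \left(-63\right)^{2} = 3969$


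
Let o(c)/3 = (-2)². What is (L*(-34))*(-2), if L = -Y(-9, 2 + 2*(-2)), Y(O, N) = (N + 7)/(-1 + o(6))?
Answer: -340/11 ≈ -30.909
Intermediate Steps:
o(c) = 12 (o(c) = 3*(-2)² = 3*4 = 12)
Y(O, N) = 7/11 + N/11 (Y(O, N) = (N + 7)/(-1 + 12) = (7 + N)/11 = (7 + N)*(1/11) = 7/11 + N/11)
L = -5/11 (L = -(7/11 + (2 + 2*(-2))/11) = -(7/11 + (2 - 4)/11) = -(7/11 + (1/11)*(-2)) = -(7/11 - 2/11) = -1*5/11 = -5/11 ≈ -0.45455)
(L*(-34))*(-2) = -5/11*(-34)*(-2) = (170/11)*(-2) = -340/11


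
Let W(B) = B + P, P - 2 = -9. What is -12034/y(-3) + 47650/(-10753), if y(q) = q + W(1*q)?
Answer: 128782152/139789 ≈ 921.26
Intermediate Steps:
P = -7 (P = 2 - 9 = -7)
W(B) = -7 + B (W(B) = B - 7 = -7 + B)
y(q) = -7 + 2*q (y(q) = q + (-7 + 1*q) = q + (-7 + q) = -7 + 2*q)
-12034/y(-3) + 47650/(-10753) = -12034/(-7 + 2*(-3)) + 47650/(-10753) = -12034/(-7 - 6) + 47650*(-1/10753) = -12034/(-13) - 47650/10753 = -12034*(-1/13) - 47650/10753 = 12034/13 - 47650/10753 = 128782152/139789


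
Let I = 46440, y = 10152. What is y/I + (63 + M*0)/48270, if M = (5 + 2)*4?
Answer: 152149/691870 ≈ 0.21991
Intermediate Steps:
M = 28 (M = 7*4 = 28)
y/I + (63 + M*0)/48270 = 10152/46440 + (63 + 28*0)/48270 = 10152*(1/46440) + (63 + 0)*(1/48270) = 47/215 + 63*(1/48270) = 47/215 + 21/16090 = 152149/691870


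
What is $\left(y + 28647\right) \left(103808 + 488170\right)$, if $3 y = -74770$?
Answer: $2204328746$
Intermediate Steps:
$y = - \frac{74770}{3}$ ($y = \frac{1}{3} \left(-74770\right) = - \frac{74770}{3} \approx -24923.0$)
$\left(y + 28647\right) \left(103808 + 488170\right) = \left(- \frac{74770}{3} + 28647\right) \left(103808 + 488170\right) = \frac{11171}{3} \cdot 591978 = 2204328746$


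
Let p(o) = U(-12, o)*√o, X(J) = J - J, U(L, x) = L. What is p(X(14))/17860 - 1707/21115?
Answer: -1707/21115 ≈ -0.080843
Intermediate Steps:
X(J) = 0
p(o) = -12*√o
p(X(14))/17860 - 1707/21115 = -12*√0/17860 - 1707/21115 = -12*0*(1/17860) - 1707*1/21115 = 0*(1/17860) - 1707/21115 = 0 - 1707/21115 = -1707/21115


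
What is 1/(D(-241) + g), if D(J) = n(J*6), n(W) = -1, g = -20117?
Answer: -1/20118 ≈ -4.9707e-5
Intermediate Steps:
D(J) = -1
1/(D(-241) + g) = 1/(-1 - 20117) = 1/(-20118) = -1/20118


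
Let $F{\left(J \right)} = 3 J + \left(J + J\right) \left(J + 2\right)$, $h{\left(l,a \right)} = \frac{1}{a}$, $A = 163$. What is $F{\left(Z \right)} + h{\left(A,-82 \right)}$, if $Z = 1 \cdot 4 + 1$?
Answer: $\frac{6969}{82} \approx 84.988$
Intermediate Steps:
$Z = 5$ ($Z = 4 + 1 = 5$)
$F{\left(J \right)} = 3 J + 2 J \left(2 + J\right)$
$F{\left(Z \right)} + h{\left(A,-82 \right)} = 5 \left(7 + 2 \cdot 5\right) + \frac{1}{-82} = 5 \left(7 + 10\right) - \frac{1}{82} = 5 \cdot 17 - \frac{1}{82} = 85 - \frac{1}{82} = \frac{6969}{82}$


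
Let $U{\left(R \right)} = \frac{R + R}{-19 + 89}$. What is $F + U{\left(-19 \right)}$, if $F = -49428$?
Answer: $- \frac{1729999}{35} \approx -49429.0$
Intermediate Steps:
$U{\left(R \right)} = \frac{R}{35}$ ($U{\left(R \right)} = \frac{2 R}{70} = 2 R \frac{1}{70} = \frac{R}{35}$)
$F + U{\left(-19 \right)} = -49428 + \frac{1}{35} \left(-19\right) = -49428 - \frac{19}{35} = - \frac{1729999}{35}$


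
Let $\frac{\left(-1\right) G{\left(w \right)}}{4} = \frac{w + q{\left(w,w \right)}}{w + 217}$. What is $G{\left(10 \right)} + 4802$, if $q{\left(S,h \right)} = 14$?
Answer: $\frac{1089958}{227} \approx 4801.6$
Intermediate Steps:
$G{\left(w \right)} = - \frac{4 \left(14 + w\right)}{217 + w}$ ($G{\left(w \right)} = - 4 \frac{w + 14}{w + 217} = - 4 \frac{14 + w}{217 + w} = - \frac{4 \left(14 + w\right)}{217 + w}$)
$G{\left(10 \right)} + 4802 = \frac{4 \left(-14 - 10\right)}{217 + 10} + 4802 = \frac{4 \left(-14 - 10\right)}{227} + 4802 = 4 \cdot \frac{1}{227} \left(-24\right) + 4802 = - \frac{96}{227} + 4802 = \frac{1089958}{227}$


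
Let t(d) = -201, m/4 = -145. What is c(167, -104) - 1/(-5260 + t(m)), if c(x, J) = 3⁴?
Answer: 442342/5461 ≈ 81.000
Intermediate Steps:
m = -580 (m = 4*(-145) = -580)
c(x, J) = 81
c(167, -104) - 1/(-5260 + t(m)) = 81 - 1/(-5260 - 201) = 81 - 1/(-5461) = 81 - 1*(-1/5461) = 81 + 1/5461 = 442342/5461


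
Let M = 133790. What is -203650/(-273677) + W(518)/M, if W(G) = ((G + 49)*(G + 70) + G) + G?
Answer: 59386339982/18307622915 ≈ 3.2438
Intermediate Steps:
W(G) = 2*G + (49 + G)*(70 + G) (W(G) = ((49 + G)*(70 + G) + G) + G = (G + (49 + G)*(70 + G)) + G = 2*G + (49 + G)*(70 + G))
-203650/(-273677) + W(518)/M = -203650/(-273677) + (3430 + 518² + 121*518)/133790 = -203650*(-1/273677) + (3430 + 268324 + 62678)*(1/133790) = 203650/273677 + 334432*(1/133790) = 203650/273677 + 167216/66895 = 59386339982/18307622915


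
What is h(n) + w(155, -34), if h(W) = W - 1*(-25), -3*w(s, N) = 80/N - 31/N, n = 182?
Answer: 21163/102 ≈ 207.48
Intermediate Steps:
w(s, N) = -49/(3*N) (w(s, N) = -(80/N - 31/N)/3 = -49/(3*N))
h(W) = 25 + W (h(W) = W + 25 = 25 + W)
h(n) + w(155, -34) = (25 + 182) - 49/3/(-34) = 207 - 49/3*(-1/34) = 207 + 49/102 = 21163/102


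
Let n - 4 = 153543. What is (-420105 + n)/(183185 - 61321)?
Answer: -133279/60932 ≈ -2.1873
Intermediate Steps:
n = 153547 (n = 4 + 153543 = 153547)
(-420105 + n)/(183185 - 61321) = (-420105 + 153547)/(183185 - 61321) = -266558/121864 = -266558*1/121864 = -133279/60932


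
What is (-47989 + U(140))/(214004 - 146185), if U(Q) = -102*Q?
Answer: -62269/67819 ≈ -0.91816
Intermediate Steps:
(-47989 + U(140))/(214004 - 146185) = (-47989 - 102*140)/(214004 - 146185) = (-47989 - 14280)/67819 = -62269*1/67819 = -62269/67819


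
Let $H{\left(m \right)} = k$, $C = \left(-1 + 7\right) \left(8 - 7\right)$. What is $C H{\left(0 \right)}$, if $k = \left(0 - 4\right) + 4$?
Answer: $0$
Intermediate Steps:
$k = 0$ ($k = -4 + 4 = 0$)
$C = 6$ ($C = 6 \cdot 1 = 6$)
$H{\left(m \right)} = 0$
$C H{\left(0 \right)} = 6 \cdot 0 = 0$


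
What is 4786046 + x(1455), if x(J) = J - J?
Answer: 4786046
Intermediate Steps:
x(J) = 0
4786046 + x(1455) = 4786046 + 0 = 4786046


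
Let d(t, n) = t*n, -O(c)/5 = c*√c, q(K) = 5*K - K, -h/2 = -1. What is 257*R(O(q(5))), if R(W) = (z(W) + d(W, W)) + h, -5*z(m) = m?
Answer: 51400514 + 10280*√5 ≈ 5.1423e+7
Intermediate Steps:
z(m) = -m/5
h = 2 (h = -2*(-1) = 2)
q(K) = 4*K
O(c) = -5*c^(3/2) (O(c) = -5*c*√c = -5*c^(3/2))
d(t, n) = n*t
R(W) = 2 + W² - W/5 (R(W) = (-W/5 + W*W) + 2 = (-W/5 + W²) + 2 = (W² - W/5) + 2 = 2 + W² - W/5)
257*R(O(q(5))) = 257*(2 + (-5*40*√5)² - (-1)*(4*5)^(3/2)) = 257*(2 + (-200*√5)² - (-1)*20^(3/2)) = 257*(2 + (-200*√5)² - (-1)*40*√5) = 257*(2 + (-200*√5)² - (-40)*√5) = 257*(2 + 200000 + 40*√5) = 257*(200002 + 40*√5) = 51400514 + 10280*√5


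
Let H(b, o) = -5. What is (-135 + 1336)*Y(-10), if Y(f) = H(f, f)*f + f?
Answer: 48040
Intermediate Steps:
Y(f) = -4*f (Y(f) = -5*f + f = -4*f)
(-135 + 1336)*Y(-10) = (-135 + 1336)*(-4*(-10)) = 1201*40 = 48040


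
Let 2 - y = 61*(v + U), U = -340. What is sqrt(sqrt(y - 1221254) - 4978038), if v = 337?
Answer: sqrt(-4978038 + I*sqrt(1221069)) ≈ 0.25 + 2231.2*I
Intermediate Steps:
y = 185 (y = 2 - 61*(337 - 340) = 2 - 61*(-3) = 2 - 1*(-183) = 2 + 183 = 185)
sqrt(sqrt(y - 1221254) - 4978038) = sqrt(sqrt(185 - 1221254) - 4978038) = sqrt(sqrt(-1221069) - 4978038) = sqrt(I*sqrt(1221069) - 4978038) = sqrt(-4978038 + I*sqrt(1221069))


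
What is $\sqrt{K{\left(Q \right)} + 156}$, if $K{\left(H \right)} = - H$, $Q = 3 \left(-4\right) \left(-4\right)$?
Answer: $6 \sqrt{3} \approx 10.392$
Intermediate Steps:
$Q = 48$ ($Q = \left(-12\right) \left(-4\right) = 48$)
$\sqrt{K{\left(Q \right)} + 156} = \sqrt{\left(-1\right) 48 + 156} = \sqrt{-48 + 156} = \sqrt{108} = 6 \sqrt{3}$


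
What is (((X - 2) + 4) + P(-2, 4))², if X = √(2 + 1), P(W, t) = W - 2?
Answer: (2 - √3)² ≈ 0.071797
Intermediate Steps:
P(W, t) = -2 + W
X = √3 ≈ 1.7320
(((X - 2) + 4) + P(-2, 4))² = (((√3 - 2) + 4) + (-2 - 2))² = (((-2 + √3) + 4) - 4)² = ((2 + √3) - 4)² = (-2 + √3)²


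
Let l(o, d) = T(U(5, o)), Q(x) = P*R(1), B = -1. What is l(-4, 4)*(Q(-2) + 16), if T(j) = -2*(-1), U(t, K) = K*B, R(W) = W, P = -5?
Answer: 22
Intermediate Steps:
Q(x) = -5 (Q(x) = -5*1 = -5)
U(t, K) = -K (U(t, K) = K*(-1) = -K)
T(j) = 2
l(o, d) = 2
l(-4, 4)*(Q(-2) + 16) = 2*(-5 + 16) = 2*11 = 22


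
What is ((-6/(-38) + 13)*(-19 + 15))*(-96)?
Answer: 96000/19 ≈ 5052.6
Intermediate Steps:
((-6/(-38) + 13)*(-19 + 15))*(-96) = ((-6*(-1/38) + 13)*(-4))*(-96) = ((3/19 + 13)*(-4))*(-96) = ((250/19)*(-4))*(-96) = -1000/19*(-96) = 96000/19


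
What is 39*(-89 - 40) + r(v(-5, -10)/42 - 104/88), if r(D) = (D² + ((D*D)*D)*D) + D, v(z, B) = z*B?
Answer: -14325226024709/2847396321 ≈ -5031.0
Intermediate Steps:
v(z, B) = B*z
r(D) = D + D² + D⁴ (r(D) = (D² + (D²*D)*D) + D = (D² + D³*D) + D = (D² + D⁴) + D = D + D² + D⁴)
39*(-89 - 40) + r(v(-5, -10)/42 - 104/88) = 39*(-89 - 40) + (-10*(-5)/42 - 104/88)*(1 + (-10*(-5)/42 - 104/88) + (-10*(-5)/42 - 104/88)³) = 39*(-129) + (50*(1/42) - 104*1/88)*(1 + (50*(1/42) - 104*1/88) + (50*(1/42) - 104*1/88)³) = -5031 + (25/21 - 13/11)*(1 + (25/21 - 13/11) + (25/21 - 13/11)³) = -5031 + 2*(1 + 2/231 + (2/231)³)/231 = -5031 + 2*(1 + 2/231 + 8/12326391)/231 = -5031 + (2/231)*(12433121/12326391) = -5031 + 24866242/2847396321 = -14325226024709/2847396321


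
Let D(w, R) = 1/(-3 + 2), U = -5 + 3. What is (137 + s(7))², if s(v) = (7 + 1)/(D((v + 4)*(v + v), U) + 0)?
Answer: 16641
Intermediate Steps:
U = -2
D(w, R) = -1 (D(w, R) = 1/(-1) = -1)
s(v) = -8 (s(v) = (7 + 1)/(-1 + 0) = 8/(-1) = 8*(-1) = -8)
(137 + s(7))² = (137 - 8)² = 129² = 16641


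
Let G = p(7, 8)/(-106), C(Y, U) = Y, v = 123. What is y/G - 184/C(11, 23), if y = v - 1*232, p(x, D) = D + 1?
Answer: 125438/99 ≈ 1267.1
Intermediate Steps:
p(x, D) = 1 + D
G = -9/106 (G = (1 + 8)/(-106) = 9*(-1/106) = -9/106 ≈ -0.084906)
y = -109 (y = 123 - 1*232 = 123 - 232 = -109)
y/G - 184/C(11, 23) = -109/(-9/106) - 184/11 = -109*(-106/9) - 184*1/11 = 11554/9 - 184/11 = 125438/99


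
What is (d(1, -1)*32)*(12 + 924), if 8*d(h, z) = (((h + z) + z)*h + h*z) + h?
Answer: -3744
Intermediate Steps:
d(h, z) = h/8 + h*z/8 + h*(h + 2*z)/8 (d(h, z) = ((((h + z) + z)*h + h*z) + h)/8 = (((h + 2*z)*h + h*z) + h)/8 = ((h*(h + 2*z) + h*z) + h)/8 = ((h*z + h*(h + 2*z)) + h)/8 = (h + h*z + h*(h + 2*z))/8 = h/8 + h*z/8 + h*(h + 2*z)/8)
(d(1, -1)*32)*(12 + 924) = (((1/8)*1*(1 + 1 + 3*(-1)))*32)*(12 + 924) = (((1/8)*1*(1 + 1 - 3))*32)*936 = (((1/8)*1*(-1))*32)*936 = -1/8*32*936 = -4*936 = -3744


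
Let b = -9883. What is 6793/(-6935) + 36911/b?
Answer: -323113004/68538605 ≈ -4.7143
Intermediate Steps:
6793/(-6935) + 36911/b = 6793/(-6935) + 36911/(-9883) = 6793*(-1/6935) + 36911*(-1/9883) = -6793/6935 - 36911/9883 = -323113004/68538605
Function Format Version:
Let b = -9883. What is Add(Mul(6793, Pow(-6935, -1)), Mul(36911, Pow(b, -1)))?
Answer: Rational(-323113004, 68538605) ≈ -4.7143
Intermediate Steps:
Add(Mul(6793, Pow(-6935, -1)), Mul(36911, Pow(b, -1))) = Add(Mul(6793, Pow(-6935, -1)), Mul(36911, Pow(-9883, -1))) = Add(Mul(6793, Rational(-1, 6935)), Mul(36911, Rational(-1, 9883))) = Add(Rational(-6793, 6935), Rational(-36911, 9883)) = Rational(-323113004, 68538605)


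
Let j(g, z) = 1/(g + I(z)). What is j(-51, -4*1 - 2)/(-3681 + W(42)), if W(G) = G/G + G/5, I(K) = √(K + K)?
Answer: 85/15989818 + 5*I*√3/23984727 ≈ 5.3159e-6 + 3.6107e-7*I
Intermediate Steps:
I(K) = √2*√K (I(K) = √(2*K) = √2*√K)
W(G) = 1 + G/5 (W(G) = 1 + G*(⅕) = 1 + G/5)
j(g, z) = 1/(g + √2*√z)
j(-51, -4*1 - 2)/(-3681 + W(42)) = 1/((-51 + √2*√(-4*1 - 2))*(-3681 + (1 + (⅕)*42))) = 1/((-51 + √2*√(-4 - 2))*(-3681 + (1 + 42/5))) = 1/((-51 + √2*√(-6))*(-3681 + 47/5)) = 1/((-51 + √2*(I*√6))*(-18358/5)) = -5/18358/(-51 + 2*I*√3) = -5/(18358*(-51 + 2*I*√3))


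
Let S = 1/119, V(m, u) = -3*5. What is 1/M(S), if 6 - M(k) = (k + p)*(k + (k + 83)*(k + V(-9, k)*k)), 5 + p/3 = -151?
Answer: -240737/1097840227 ≈ -0.00021928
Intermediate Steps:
p = -468 (p = -15 + 3*(-151) = -15 - 453 = -468)
V(m, u) = -15
S = 1/119 ≈ 0.0084034
M(k) = 6 - (-468 + k)*(k - 14*k*(83 + k)) (M(k) = 6 - (k - 468)*(k + (k + 83)*(k - 15*k)) = 6 - (-468 + k)*(k + (83 + k)*(-14*k)) = 6 - (-468 + k)*(k - 14*k*(83 + k)))
1/M(S) = 1/(6 - 543348*1/119 - 5391*(1/119)² + 14*(1/119)³) = 1/(6 - 543348/119 - 5391*1/14161 + 14*(1/1685159)) = 1/(6 - 543348/119 - 5391/14161 + 2/240737) = 1/(-1097840227/240737) = -240737/1097840227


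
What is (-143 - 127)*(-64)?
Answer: 17280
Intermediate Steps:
(-143 - 127)*(-64) = -270*(-64) = 17280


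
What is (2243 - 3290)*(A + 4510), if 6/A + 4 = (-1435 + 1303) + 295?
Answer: -250266504/53 ≈ -4.7220e+6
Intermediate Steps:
A = 2/53 (A = 6/(-4 + ((-1435 + 1303) + 295)) = 6/(-4 + (-132 + 295)) = 6/(-4 + 163) = 6/159 = 6*(1/159) = 2/53 ≈ 0.037736)
(2243 - 3290)*(A + 4510) = (2243 - 3290)*(2/53 + 4510) = -1047*239032/53 = -250266504/53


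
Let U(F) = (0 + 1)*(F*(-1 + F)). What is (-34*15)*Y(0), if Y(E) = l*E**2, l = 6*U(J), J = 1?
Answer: 0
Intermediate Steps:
U(F) = F*(-1 + F) (U(F) = 1*(F*(-1 + F)) = F*(-1 + F))
l = 0 (l = 6*(1*(-1 + 1)) = 6*(1*0) = 6*0 = 0)
Y(E) = 0 (Y(E) = 0*E**2 = 0)
(-34*15)*Y(0) = -34*15*0 = -510*0 = 0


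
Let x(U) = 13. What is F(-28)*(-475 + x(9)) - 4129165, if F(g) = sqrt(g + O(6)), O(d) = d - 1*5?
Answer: -4129165 - 1386*I*sqrt(3) ≈ -4.1292e+6 - 2400.6*I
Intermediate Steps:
O(d) = -5 + d (O(d) = d - 5 = -5 + d)
F(g) = sqrt(1 + g) (F(g) = sqrt(g + (-5 + 6)) = sqrt(g + 1) = sqrt(1 + g))
F(-28)*(-475 + x(9)) - 4129165 = sqrt(1 - 28)*(-475 + 13) - 4129165 = sqrt(-27)*(-462) - 4129165 = (3*I*sqrt(3))*(-462) - 4129165 = -1386*I*sqrt(3) - 4129165 = -4129165 - 1386*I*sqrt(3)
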